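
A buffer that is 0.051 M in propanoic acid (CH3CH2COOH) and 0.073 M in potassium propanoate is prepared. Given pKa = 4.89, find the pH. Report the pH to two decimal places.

pH = pKa + log([A⁻]/[HA]) = 4.89 + log(0.073/0.051)
pH = 4.89 + (+0.156) = 5.05

pH = 5.05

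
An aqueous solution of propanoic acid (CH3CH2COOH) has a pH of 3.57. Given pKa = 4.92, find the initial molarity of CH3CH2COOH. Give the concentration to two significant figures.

[H+] = 10^(-3.57) = 2.69 × 10^-4 M = x
Ka = 10^(−4.92) = 1.20 × 10^-5
Ka = x²/(C₀ − x) ⇒ C₀ = x + x²/Ka
C₀ = 2.69 × 10^-4 + (2.69 × 10^-4)²/(1.20 × 10^-5) = 6.30 × 10^-3 M

C₀ = 6.3 × 10^-3 M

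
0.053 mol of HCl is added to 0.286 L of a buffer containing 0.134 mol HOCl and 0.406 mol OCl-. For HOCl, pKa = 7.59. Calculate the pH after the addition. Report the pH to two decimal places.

pH = 7.87

After neutralization: n(HOCl) = 0.187 mol, n(OCl-) = 0.353 mol.
Henderson–Hasselbalch with mole ratio 0.353/0.187: pH = 7.59 + (+0.276)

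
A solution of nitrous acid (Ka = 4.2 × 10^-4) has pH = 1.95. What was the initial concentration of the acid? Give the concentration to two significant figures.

[H+] = 10^(-1.95) = 1.12 × 10^-2 M = x
Ka = x²/(C₀ − x) ⇒ C₀ = x + x²/Ka
C₀ = 1.12 × 10^-2 + (1.12 × 10^-2)²/(4.2 × 10^-4) = 3.10 × 10^-1 M

C₀ = 3.1 × 10^-1 M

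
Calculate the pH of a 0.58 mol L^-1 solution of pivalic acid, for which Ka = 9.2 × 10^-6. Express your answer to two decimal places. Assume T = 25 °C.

(CH3)3CCOOH ⇌ (CH3)3CCOO- + H+
Ka = [H+]²/(0.58 − [H+]) = 9.2 × 10^-6
Assume [H+] ≪ 0.58: [H+] ≈ √(9.2 × 10^-6 × 0.58) = 2.31 × 10^-3 M
([H+]/C₀ = 0.4% < 5%, so the approximation holds.)
pH = −log[H+] = −log(2.31 × 10^-3) = 2.64

pH = 2.64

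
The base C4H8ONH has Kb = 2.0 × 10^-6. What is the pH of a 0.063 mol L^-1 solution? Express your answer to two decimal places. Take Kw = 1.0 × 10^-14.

pH = 10.55

C4H8ONH + H2O ⇌ C4H8ONH2+ + OH-
Kb = [OH-]²/(0.063 − [OH-]) = 2.0 × 10^-6
Assume [OH-] ≪ 0.063: [OH-] ≈ √(2.0 × 10^-6 × 0.063) = 3.55 × 10^-4 M
pOH = −log(3.55 × 10^-4) = 3.45; pH = 14.00 − 3.45 = 10.55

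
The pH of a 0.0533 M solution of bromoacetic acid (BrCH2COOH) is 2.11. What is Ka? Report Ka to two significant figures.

[H+] = 10^(-2.11) = 7.76 × 10^-3 M
At equilibrium [HA] = 0.0533 − 7.76 × 10^-3 = 4.55 × 10^-2 M
Ka = [H+][A-]/[HA] = (7.76 × 10^-3)² / 4.55 × 10^-2 = 1.3 × 10^-3

Ka = 1.3 × 10^-3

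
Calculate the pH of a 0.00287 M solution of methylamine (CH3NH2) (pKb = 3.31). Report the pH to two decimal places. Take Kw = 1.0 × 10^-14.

CH3NH2 + H2O ⇌ CH3NH3+ + OH-
Kb = 10^(−3.31) = 4.90 × 10^-4
Kb = [OH-]²/(0.00287 − [OH-]) = 4.90 × 10^-4
The 5% rule fails; solving [OH-]² + Kb·[OH-] − Kb·C₀ = 0 exactly:
[OH-] = [−0.00049 + √(0.00049² + 5.63e-06)]/2 = 9.66 × 10^-4 M
pOH = 3.02, so pH = 14.00 − pOH = 10.98

pH = 10.98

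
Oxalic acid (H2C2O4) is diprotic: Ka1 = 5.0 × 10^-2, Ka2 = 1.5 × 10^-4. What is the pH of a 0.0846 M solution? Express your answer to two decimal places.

pH = 1.35

Ka1 ≫ Ka2, so treat the first dissociation as the only significant source of H+.
Ka1 = x²/(0.0846 − x) = 5.0 × 10^-2
Solving the quadratic: x = (−Ka1 + √(Ka1² + 4·Ka1·C₀))/2 = 4.47 × 10^-2 M
pH = −log(4.47 × 10^-2) = 1.35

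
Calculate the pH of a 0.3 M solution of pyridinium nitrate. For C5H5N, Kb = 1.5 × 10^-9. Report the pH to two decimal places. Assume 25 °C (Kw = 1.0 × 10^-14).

C5H5NH+ is the conjugate acid of the weak base C5H5N.
Ka = Kw/Kb = 1.0×10^-14 / 1.5 × 10^-9 = 6.67 × 10^-6
Ka = x²/(0.3 − x) = 6.67 × 10^-6
Neglecting x in the denominator: x = √(6.67 × 10^-6 × 0.3) = 1.41 × 10^-3 M
pH = −log[H+] = −log(1.41 × 10^-3) = 2.85

pH = 2.85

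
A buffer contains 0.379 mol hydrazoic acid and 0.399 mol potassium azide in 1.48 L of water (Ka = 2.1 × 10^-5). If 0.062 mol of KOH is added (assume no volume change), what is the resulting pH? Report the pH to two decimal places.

pH = 4.84

After neutralization: n(HN3) = 0.317 mol, n(N3-) = 0.461 mol.
pKa = −log(2.1 × 10^-5) = 4.678
pH = pKa + log([A⁻]/[HA]) = 4.678 + log(0.461/0.317) = 4.678 +0.163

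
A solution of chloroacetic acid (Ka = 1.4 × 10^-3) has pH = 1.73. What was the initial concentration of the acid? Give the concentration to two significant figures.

[H+] = 10^(-1.73) = 1.86 × 10^-2 M = x
Ka = x²/(C₀ − x) ⇒ C₀ = x + x²/Ka
C₀ = 1.86 × 10^-2 + (1.86 × 10^-2)²/(1.4 × 10^-3) = 2.66 × 10^-1 M

C₀ = 2.7 × 10^-1 M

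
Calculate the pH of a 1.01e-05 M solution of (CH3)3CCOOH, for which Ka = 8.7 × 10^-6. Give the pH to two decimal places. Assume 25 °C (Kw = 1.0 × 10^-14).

pH = 5.22

(CH3)3CCOOH ⇌ (CH3)3CCOO- + H+
From the ICE table, Ka = [H+]²/(1.01e-05 − [H+]) = 8.7 × 10^-6.
The 5% rule fails; solving [H+]² + Ka·[H+] − Ka·C₀ = 0 exactly:
[H+] = (−Ka + √(Ka² + 4·Ka·C₀))/2 = 5.98 × 10^-6 M
pH = −log(5.98 × 10^-6) = 5.22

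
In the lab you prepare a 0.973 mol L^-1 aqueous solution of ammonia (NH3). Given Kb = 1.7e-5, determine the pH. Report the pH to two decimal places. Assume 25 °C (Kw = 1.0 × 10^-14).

pH = 11.61

NH3 + H2O ⇌ NH4+ + OH-
From the ICE table, Kb = x²/(0.973 − x) = 1.7 × 10^-5.
Assume x ≪ 0.973: x ≈ √(1.7 × 10^-5 × 0.973) = 4.07 × 10^-3 M
(x/C₀ = 0.42% < 5%, so the approximation holds.)
pOH = −log(4.07 × 10^-3) = 2.39; pH = 14.00 − 2.39 = 11.61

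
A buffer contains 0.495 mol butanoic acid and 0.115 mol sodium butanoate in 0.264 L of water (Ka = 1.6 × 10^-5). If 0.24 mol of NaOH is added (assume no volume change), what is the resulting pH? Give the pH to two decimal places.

pH = 4.94

OH- converts CH3(CH2)2COOH to CH3(CH2)2COO-: CH3(CH2)2COOH → 0.255 mol, CH3(CH2)2COO- → 0.355 mol.
pKa = −log(1.6 × 10^-5) = 4.796
pH = pKa + log(n_CH3(CH2)2COO-/n_CH3(CH2)2COOH) = 4.796 + log(0.355/0.255) = 4.796 + (+0.144)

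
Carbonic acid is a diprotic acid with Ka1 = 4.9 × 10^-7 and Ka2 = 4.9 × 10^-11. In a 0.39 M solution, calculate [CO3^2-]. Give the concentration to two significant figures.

First ionization gives [H+] ≈ [HCO3-] = 4.37 × 10^-4 M.
Second step: Ka2 = [H+][CO3^2-]/[HCO3-] ≈ [CO3^2-] (since [H+] ≈ [HCO3-]).
So [CO3^2-] ≈ Ka2.

4.9 × 10^-11 M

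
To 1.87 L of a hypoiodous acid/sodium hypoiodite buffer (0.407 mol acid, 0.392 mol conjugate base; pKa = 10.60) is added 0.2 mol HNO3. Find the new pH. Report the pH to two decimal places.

pH = 10.10

After neutralization: n(HOI) = 0.607 mol, n(OI-) = 0.192 mol.
Henderson–Hasselbalch with mole ratio 0.192/0.607: pH = 10.60 + (-0.500)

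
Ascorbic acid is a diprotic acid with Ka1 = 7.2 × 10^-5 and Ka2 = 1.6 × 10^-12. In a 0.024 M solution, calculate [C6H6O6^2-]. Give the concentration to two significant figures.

First ionization gives [H+] ≈ [HC6H6O6-] = 1.28 × 10^-3 M.
Second step: Ka2 = [H+][C6H6O6^2-]/[HC6H6O6-] ≈ [C6H6O6^2-] (since [H+] ≈ [HC6H6O6-]).
So [C6H6O6^2-] ≈ Ka2.

1.6 × 10^-12 M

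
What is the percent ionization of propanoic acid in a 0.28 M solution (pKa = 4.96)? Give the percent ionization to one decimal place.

CH3CH2COOH ⇌ CH3CH2COO- + H+; let x = [H+] at equilibrium.
Ka = 10^(−4.96) = 1.10 × 10^-5
x ≈ √(Ka·C₀) = √(1.10 × 10^-5 × 0.28) = 1.75 × 10^-3 M
Fraction ionized = 1.75 × 10^-3 / 0.28 = 0.0063 → 0.6%

0.6%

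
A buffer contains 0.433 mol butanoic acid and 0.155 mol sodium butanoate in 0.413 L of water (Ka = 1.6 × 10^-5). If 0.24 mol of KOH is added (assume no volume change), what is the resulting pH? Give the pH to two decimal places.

OH- converts CH3(CH2)2COOH to CH3(CH2)2COO-: CH3(CH2)2COOH → 0.193 mol, CH3(CH2)2COO- → 0.395 mol.
pKa = −log(1.6 × 10^-5) = 4.796
Henderson–Hasselbalch with mole ratio 0.395/0.193: pH = 4.796 + (+0.311)

pH = 5.11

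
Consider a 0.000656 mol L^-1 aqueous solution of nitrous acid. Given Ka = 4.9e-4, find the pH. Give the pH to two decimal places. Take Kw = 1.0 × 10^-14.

HNO2 ⇌ NO2- + H+
From the ICE table, Ka = [H+]²/(0.000656 − [H+]) = 4.9 × 10^-4.
[H+] is not negligible relative to C₀; solve [H+]² + 0.00049·[H+] − 3.21e-07 = 0.
[H+] = (−Ka + √(Ka² + 4·Ka·C₀))/2 = 3.73 × 10^-4 M
pH = −log[H+] = −log(3.73 × 10^-4) = 3.43

pH = 3.43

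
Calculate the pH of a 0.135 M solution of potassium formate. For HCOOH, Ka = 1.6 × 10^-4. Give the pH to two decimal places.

pH = 8.46

HCOO- is the conjugate base of the weak acid HCOOH.
Kb = Kw/Ka = 1.0×10^-14 / 1.6 × 10^-4 = 6.25 × 10^-11
Kb = x²/(0.135 − x) = 6.25 × 10^-11
Since Kb ≪ C₀, x ≈ √(Kb·C₀) = 2.90 × 10^-6 M.
pOH = 5.54, so pH = 14.00 − pOH = 8.46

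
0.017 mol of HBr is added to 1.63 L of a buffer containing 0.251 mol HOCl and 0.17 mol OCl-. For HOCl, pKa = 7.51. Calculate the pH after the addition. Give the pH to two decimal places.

pH = 7.27

After neutralization: n(HOCl) = 0.268 mol, n(OCl-) = 0.153 mol.
pH = pKa + log([A⁻]/[HA]) = 7.51 + log(0.153/0.268) = 7.51 -0.243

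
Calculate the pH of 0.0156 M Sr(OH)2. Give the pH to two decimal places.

pH = 12.49

Sr(OH)2 is a strong base (each formula unit releases 2 OH-); [OH-] = 0.0312 M.
pOH = -log(0.0312) = 1.51
pH = 14.00 - 1.51 = 12.49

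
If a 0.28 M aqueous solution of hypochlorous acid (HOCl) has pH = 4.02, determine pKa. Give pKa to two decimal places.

[H+] = 10^(-4.02) = 9.55 × 10^-5 M
At equilibrium [HA] = 0.28 − 9.55 × 10^-5 = 2.80 × 10^-1 M
Ka = [H+][A-]/[HA] = (9.55 × 10^-5)² / 2.80 × 10^-1 = 3.26 × 10^-8
pKa = -log(3.26 × 10^-8) = 7.49

pKa = 7.49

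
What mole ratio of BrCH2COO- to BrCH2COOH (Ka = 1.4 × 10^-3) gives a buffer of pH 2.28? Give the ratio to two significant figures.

pKa = -log(1.4 × 10^-3) = 2.854
pH = pKa + log(r) ⇒ log(r) = 2.28 − 2.854 = -0.574
r = [BrCH2COO-]/[BrCH2COOH] = 10^(-0.574) = 0.267

ratio = 0.27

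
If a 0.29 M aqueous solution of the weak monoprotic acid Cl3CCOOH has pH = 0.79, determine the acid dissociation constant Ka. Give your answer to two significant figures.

[H+] = 10^(-0.79) = 1.62 × 10^-1 M
At equilibrium [HA] = 0.29 − 1.62 × 10^-1 = 1.28 × 10^-1 M
Ka = [H+][A-]/[HA] = (1.62 × 10^-1)² / 1.28 × 10^-1 = 2.1 × 10^-1

Ka = 2.1 × 10^-1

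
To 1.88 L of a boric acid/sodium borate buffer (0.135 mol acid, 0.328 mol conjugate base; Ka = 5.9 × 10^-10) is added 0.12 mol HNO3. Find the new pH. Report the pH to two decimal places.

pH = 9.14

Added H+ converts B(OH)4- to B(OH)3: B(OH)3 → 0.255 mol, B(OH)4- → 0.208 mol.
pKa = −log(5.9 × 10^-10) = 9.229
pH = pKa + log(n_B(OH)4-/n_B(OH)3) = 9.229 + log(0.208/0.255) = 9.229 + (-0.088)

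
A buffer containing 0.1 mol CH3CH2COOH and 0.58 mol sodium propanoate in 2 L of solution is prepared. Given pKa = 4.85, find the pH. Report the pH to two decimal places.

pH = 5.61

pH = pKa + log([A⁻]/[HA]) = 4.85 + log(0.58/0.1)
pH = 4.85 + (+0.763) = 5.61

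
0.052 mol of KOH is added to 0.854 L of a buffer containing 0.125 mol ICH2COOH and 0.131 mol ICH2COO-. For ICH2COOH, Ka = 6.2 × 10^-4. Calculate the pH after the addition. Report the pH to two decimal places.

pH = 3.61

OH- converts ICH2COOH to ICH2COO-: ICH2COOH → 0.073 mol, ICH2COO- → 0.183 mol.
pKa = −log(6.2 × 10^-4) = 3.208
pH = pKa + log(n_ICH2COO-/n_ICH2COOH) = 3.208 + log(0.183/0.073) = 3.208 + (+0.399)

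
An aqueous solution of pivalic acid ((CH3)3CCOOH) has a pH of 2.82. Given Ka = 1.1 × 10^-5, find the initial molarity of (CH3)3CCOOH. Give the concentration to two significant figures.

[H+] = 10^(-2.82) = 1.51 × 10^-3 M = x
Ka = x²/(C₀ − x) ⇒ C₀ = x + x²/Ka
C₀ = 1.51 × 10^-3 + (1.51 × 10^-3)²/(1.1 × 10^-5) = 2.09 × 10^-1 M

C₀ = 2.1 × 10^-1 M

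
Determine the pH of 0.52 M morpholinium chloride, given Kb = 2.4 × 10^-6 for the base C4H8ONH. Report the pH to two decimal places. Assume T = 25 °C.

C4H8ONH2+ is the conjugate acid of the weak base C4H8ONH.
Ka = Kw/Kb = 1.0×10^-14 / 2.4 × 10^-6 = 4.17 × 10^-9
Let x = [H+] at equilibrium. Ka = x²/(0.52 − x).
Assume x ≪ 0.52: x ≈ √(4.17 × 10^-9 × 0.52) = 4.66 × 10^-5 M
Check: 0.009% ionized — well under 5%, approximation valid.
pH = −log[H+] = −log(4.66 × 10^-5) = 4.33

pH = 4.33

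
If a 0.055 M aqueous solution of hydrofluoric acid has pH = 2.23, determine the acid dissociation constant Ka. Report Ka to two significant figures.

[H+] = 10^(-2.23) = 5.89 × 10^-3 M
At equilibrium [HA] = 0.055 − 5.89 × 10^-3 = 4.91 × 10^-2 M
Ka = [H+][A-]/[HA] = (5.89 × 10^-3)² / 4.91 × 10^-2 = 7.1 × 10^-4

Ka = 7.1 × 10^-4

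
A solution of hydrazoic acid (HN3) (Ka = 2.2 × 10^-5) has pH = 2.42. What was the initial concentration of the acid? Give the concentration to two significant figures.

[H+] = 10^(-2.42) = 3.80 × 10^-3 M = x
Ka = x²/(C₀ − x) ⇒ C₀ = x + x²/Ka
C₀ = 3.80 × 10^-3 + (3.80 × 10^-3)²/(2.2 × 10^-5) = 6.60 × 10^-1 M

C₀ = 6.6 × 10^-1 M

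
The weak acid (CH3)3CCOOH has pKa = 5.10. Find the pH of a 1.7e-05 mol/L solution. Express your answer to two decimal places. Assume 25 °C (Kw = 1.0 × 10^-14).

(CH3)3CCOOH ⇌ (CH3)3CCOO- + H+
Ka = 10^(−5.10) = 7.94 × 10^-6
From the ICE table, Ka = x²/(1.7e-05 − x) = 7.94 × 10^-6.
x is not negligible relative to C₀; solve x² + 7.94e-06·x − 1.35e-10 = 0.
x = [−7.94e-06 + √(7.94e-06² + 5.4e-10)]/2 = 8.31 × 10^-6 M
pH = −log(8.31 × 10^-6) = 5.08

pH = 5.08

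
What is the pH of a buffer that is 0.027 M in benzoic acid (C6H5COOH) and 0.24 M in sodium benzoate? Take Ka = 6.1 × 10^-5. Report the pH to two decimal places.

pH = 5.16

pKa = −log(6.1 × 10^-5) = 4.215
Henderson–Hasselbalch: pH = pKa + log([C6H5COO-]/[C6H5COOH]) = 4.215 + log(0.24/0.027)
pH = 4.215 + (+0.949) = 5.16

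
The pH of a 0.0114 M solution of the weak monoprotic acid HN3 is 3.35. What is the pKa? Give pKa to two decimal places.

pKa = 4.74

[H+] = 10^(-3.35) = 4.47 × 10^-4 M
At equilibrium [HA] = 0.0114 − 4.47 × 10^-4 = 1.10 × 10^-2 M
Ka = [H+][A-]/[HA] = (4.47 × 10^-4)² / 1.10 × 10^-2 = 1.82 × 10^-5
pKa = -log(1.82 × 10^-5) = 4.74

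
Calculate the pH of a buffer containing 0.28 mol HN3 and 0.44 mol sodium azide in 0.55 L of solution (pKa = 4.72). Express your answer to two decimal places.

pH = 4.92

Henderson–Hasselbalch: pH = pKa + log([N3-]/[HN3]) = 4.72 + log(0.44/0.28)
pH = 4.72 + (+0.196) = 4.92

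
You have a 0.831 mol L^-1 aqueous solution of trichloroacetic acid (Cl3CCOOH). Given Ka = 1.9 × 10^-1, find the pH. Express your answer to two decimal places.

Cl3CCOOH ⇌ Cl3CCOO- + H+
From the ICE table, Ka = x²/(0.831 − x) = 1.9 × 10^-1.
Here C₀/Ka ≈ 4.37, so the small-x approximation fails. Use the quadratic:
x = [−0.19 + √(0.19² + 0.632)]/2 = 3.14 × 10^-1 M
pH = −log[H+] = −log(3.14 × 10^-1) = 0.50

pH = 0.50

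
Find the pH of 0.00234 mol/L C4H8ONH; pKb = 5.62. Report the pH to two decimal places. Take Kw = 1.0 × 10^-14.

C4H8ONH + H2O ⇌ C4H8ONH2+ + OH-
Kb = 10^(−5.62) = 2.40 × 10^-6
Kb = [OH-]²/(0.00234 − [OH-]) = 2.40 × 10^-6
Assume [OH-] ≪ 0.00234: [OH-] ≈ √(2.40 × 10^-6 × 0.00234) = 7.49 × 10^-5 M
([OH-]/C₀ = 3.2% < 5%, so the approximation holds.)
pOH = 4.13, so pH = 14.00 − pOH = 9.87

pH = 9.87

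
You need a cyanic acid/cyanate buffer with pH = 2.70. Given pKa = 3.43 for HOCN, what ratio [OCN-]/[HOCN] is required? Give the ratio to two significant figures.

ratio = 0.19

pH = pKa + log(r) ⇒ log(r) = 2.70 − 3.43 = -0.73
r = [OCN-]/[HOCN] = 10^(-0.73) = 0.186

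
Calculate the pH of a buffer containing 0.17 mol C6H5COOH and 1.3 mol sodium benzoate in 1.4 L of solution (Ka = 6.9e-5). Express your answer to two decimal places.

pH = 5.04

pKa = −log(6.9 × 10^-5) = 4.161
Henderson–Hasselbalch: pH = pKa + log([C6H5COO-]/[C6H5COOH]) = 4.161 + log(1.3/0.17)
pH = 4.161 + (+0.883) = 5.04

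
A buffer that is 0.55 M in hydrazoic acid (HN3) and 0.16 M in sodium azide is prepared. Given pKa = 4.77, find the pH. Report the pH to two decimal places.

pH = 4.23

pH = pKa + log([A⁻]/[HA]) = 4.77 + log(0.16/0.55)
pH = 4.77 + (-0.536) = 4.23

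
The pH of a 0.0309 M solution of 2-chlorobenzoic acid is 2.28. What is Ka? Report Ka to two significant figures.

Ka = 1.1 × 10^-3

[H+] = 10^(-2.28) = 5.25 × 10^-3 M
At equilibrium [HA] = 0.0309 − 5.25 × 10^-3 = 2.56 × 10^-2 M
Ka = [H+][A-]/[HA] = (5.25 × 10^-3)² / 2.56 × 10^-2 = 1.1 × 10^-3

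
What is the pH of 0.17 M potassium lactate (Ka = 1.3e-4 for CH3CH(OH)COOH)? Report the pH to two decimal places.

CH3CH(OH)COO- is the conjugate base of the weak acid CH3CH(OH)COOH.
Kb = Kw/Ka = 1.0×10^-14 / 1.3 × 10^-4 = 7.69 × 10^-11
Kb = [OH-]²/(0.17 − [OH-]) = 7.69 × 10^-11
Assume [OH-] ≪ 0.17: [OH-] ≈ √(7.69 × 10^-11 × 0.17) = 3.62 × 10^-6 M
pOH = 5.44, so pH = 14.00 − pOH = 8.56

pH = 8.56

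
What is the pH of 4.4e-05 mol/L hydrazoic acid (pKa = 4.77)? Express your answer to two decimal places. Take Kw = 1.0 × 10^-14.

pH = 4.70

HN3 ⇌ N3- + H+
Ka = 10^(−4.77) = 1.70 × 10^-5
From the ICE table, Ka = x²/(4.4e-05 − x) = 1.70 × 10^-5.
x is not negligible relative to C₀; solve x² + 1.7e-05·x − 7.48e-10 = 0.
x = (−Ka + √(Ka² + 4·Ka·C₀))/2 = 2.01 × 10^-5 M
pH = −log[H+] = −log(2.01 × 10^-5) = 4.70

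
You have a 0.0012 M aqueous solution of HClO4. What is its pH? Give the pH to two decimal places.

HClO4 is a strong acid and dissociates completely, so [H+] = 0.0012 M.
pH = -log(0.0012) = 2.92

pH = 2.92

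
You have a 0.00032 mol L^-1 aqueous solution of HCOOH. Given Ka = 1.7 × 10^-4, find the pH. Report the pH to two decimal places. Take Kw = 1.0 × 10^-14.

HCOOH ⇌ HCOO- + H+
From the ICE table, Ka = x²/(0.00032 − x) = 1.7 × 10^-4.
x is not negligible relative to C₀; solve x² + 0.00017·x − 5.44e-08 = 0.
x = [−0.00017 + √(0.00017² + 2.18e-07)]/2 = 1.63 × 10^-4 M
pH = −log[H+] = −log(1.63 × 10^-4) = 3.79

pH = 3.79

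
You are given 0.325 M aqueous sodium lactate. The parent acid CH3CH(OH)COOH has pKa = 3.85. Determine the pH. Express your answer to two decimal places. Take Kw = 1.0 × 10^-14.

pH = 8.68

CH3CH(OH)COO- is the conjugate base of the weak acid CH3CH(OH)COOH.
Ka = 10^(−3.85) = 1.41 × 10^-4
Kb = Kw/Ka = 1.0×10^-14 / 1.41 × 10^-4 = 7.09 × 10^-11
Kb = [OH-]²/(0.325 − [OH-]) = 7.09 × 10^-11
Neglecting [OH-] in the denominator: [OH-] = √(7.09 × 10^-11 × 0.325) = 4.80 × 10^-6 M
pOH = −log(4.80 × 10^-6) = 5.32; pH = 14.00 − 5.32 = 8.68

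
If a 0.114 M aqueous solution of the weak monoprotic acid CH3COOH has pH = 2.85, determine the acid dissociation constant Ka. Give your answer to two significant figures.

[H+] = 10^(-2.85) = 1.41 × 10^-3 M
At equilibrium [HA] = 0.114 − 1.41 × 10^-3 = 1.13 × 10^-1 M
Ka = [H+][A-]/[HA] = (1.41 × 10^-3)² / 1.13 × 10^-1 = 1.8 × 10^-5

Ka = 1.8 × 10^-5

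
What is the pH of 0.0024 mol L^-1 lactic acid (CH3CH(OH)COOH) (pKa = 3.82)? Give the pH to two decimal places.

pH = 3.27

CH3CH(OH)COOH ⇌ CH3CH(OH)COO- + H+
Ka = 10^(−3.82) = 1.51 × 10^-4
From the ICE table, Ka = [H+]²/(0.0024 − [H+]) = 1.51 × 10^-4.
[H+] is not negligible relative to C₀; solve [H+]² + 0.000151·[H+] − 3.62e-07 = 0.
[H+] = [−0.000151 + √(0.000151² + 1.45e-06)]/2 = 5.31 × 10^-4 M
pH = −log[H+] = −log(5.31 × 10^-4) = 3.27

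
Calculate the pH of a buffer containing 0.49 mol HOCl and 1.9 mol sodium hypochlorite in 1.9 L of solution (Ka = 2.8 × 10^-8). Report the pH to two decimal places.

pKa = −log(2.8 × 10^-8) = 7.553
Using pH = pKa + log([base]/[acid]) with [base]/[acid] = 1.9/0.49:
pH = 7.553 + (+0.589) = 8.14

pH = 8.14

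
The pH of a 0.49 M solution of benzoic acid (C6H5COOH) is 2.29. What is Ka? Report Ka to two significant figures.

Ka = 5.4 × 10^-5

[H+] = 10^(-2.29) = 5.13 × 10^-3 M
At equilibrium [HA] = 0.49 − 5.13 × 10^-3 = 4.85 × 10^-1 M
Ka = [H+][A-]/[HA] = (5.13 × 10^-3)² / 4.85 × 10^-1 = 5.4 × 10^-5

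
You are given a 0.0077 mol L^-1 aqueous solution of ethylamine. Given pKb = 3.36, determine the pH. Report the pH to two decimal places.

pH = 11.21

C2H5NH2 + H2O ⇌ C2H5NH3+ + OH-
Kb = 10^(−3.36) = 4.37 × 10^-4
From the ICE table, Kb = x²/(0.0077 − x) = 4.37 × 10^-4.
x is not negligible relative to C₀; solve x² + 0.000437·x − 3.36e-06 = 0.
x = [−0.000437 + √(0.000437² + 1.35e-05)]/2 = 1.63 × 10^-3 M
pOH = −log(1.63 × 10^-3) = 2.79; pH = 14.00 − 2.79 = 11.21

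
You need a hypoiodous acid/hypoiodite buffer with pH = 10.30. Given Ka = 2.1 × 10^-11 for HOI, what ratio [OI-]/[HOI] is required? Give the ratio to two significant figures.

pKa = -log(2.1 × 10^-11) = 10.678
pH = pKa + log(r) ⇒ log(r) = 10.30 − 10.678 = -0.378
r = [OI-]/[HOI] = 10^(-0.378) = 0.419

ratio = 0.42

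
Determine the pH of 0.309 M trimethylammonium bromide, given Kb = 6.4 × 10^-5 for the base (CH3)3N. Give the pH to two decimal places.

(CH3)3NH+ is the conjugate acid of the weak base (CH3)3N.
Ka = Kw/Kb = 1.0×10^-14 / 6.4 × 10^-5 = 1.56 × 10^-10
Let x = [H+] at equilibrium. Ka = x²/(0.309 − x).
Neglecting x in the denominator: x = √(1.56 × 10^-10 × 0.309) = 6.94 × 10^-6 M
Check: 0.0022% ionized — well under 5%, approximation valid.
pH = −log[H+] = −log(6.94 × 10^-6) = 5.16

pH = 5.16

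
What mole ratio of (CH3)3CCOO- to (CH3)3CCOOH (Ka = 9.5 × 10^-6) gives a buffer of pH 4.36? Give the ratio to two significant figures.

ratio = 0.22

pKa = -log(9.5 × 10^-6) = 5.022
pH = pKa + log(r) ⇒ log(r) = 4.36 − 5.022 = -0.662
r = [(CH3)3CCOO-]/[(CH3)3CCOOH] = 10^(-0.662) = 0.218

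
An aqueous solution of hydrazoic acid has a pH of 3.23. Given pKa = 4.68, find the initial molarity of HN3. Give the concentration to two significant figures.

[H+] = 10^(-3.23) = 5.89 × 10^-4 M = x
Ka = 10^(−4.68) = 2.09 × 10^-5
Ka = x²/(C₀ − x) ⇒ C₀ = x + x²/Ka
C₀ = 5.89 × 10^-4 + (5.89 × 10^-4)²/(2.09 × 10^-5) = 1.72 × 10^-2 M

C₀ = 1.7 × 10^-2 M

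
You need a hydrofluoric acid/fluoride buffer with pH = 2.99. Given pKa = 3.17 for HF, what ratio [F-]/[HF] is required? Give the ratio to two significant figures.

ratio = 0.66

pH = pKa + log(r) ⇒ log(r) = 2.99 − 3.17 = -0.18
r = [F-]/[HF] = 10^(-0.18) = 0.661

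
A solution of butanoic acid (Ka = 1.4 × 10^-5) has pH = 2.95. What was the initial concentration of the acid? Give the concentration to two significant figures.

C₀ = 9.1 × 10^-2 M

[H+] = 10^(-2.95) = 1.12 × 10^-3 M = x
Ka = x²/(C₀ − x) ⇒ C₀ = x + x²/Ka
C₀ = 1.12 × 10^-3 + (1.12 × 10^-3)²/(1.4 × 10^-5) = 9.07 × 10^-2 M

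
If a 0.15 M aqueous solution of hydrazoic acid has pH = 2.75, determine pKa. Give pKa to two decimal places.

[H+] = 10^(-2.75) = 1.78 × 10^-3 M
At equilibrium [HA] = 0.15 − 1.78 × 10^-3 = 1.48 × 10^-1 M
Ka = [H+][A-]/[HA] = (1.78 × 10^-3)² / 1.48 × 10^-1 = 2.14 × 10^-5
pKa = -log(2.14 × 10^-5) = 4.67

pKa = 4.67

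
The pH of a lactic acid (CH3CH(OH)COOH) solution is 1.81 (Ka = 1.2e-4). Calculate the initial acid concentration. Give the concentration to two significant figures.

C₀ = 2.0 M

[H+] = 10^(-1.81) = 1.55 × 10^-2 M = x
Ka = x²/(C₀ − x) ⇒ C₀ = x + x²/Ka
C₀ = 1.55 × 10^-2 + (1.55 × 10^-2)²/(1.2 × 10^-4) = 2.02 M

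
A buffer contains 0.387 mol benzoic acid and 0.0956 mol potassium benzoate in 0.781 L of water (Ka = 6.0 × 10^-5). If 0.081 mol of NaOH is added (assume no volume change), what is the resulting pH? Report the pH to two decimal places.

OH- converts C6H5COOH to C6H5COO-: C6H5COOH → 0.306 mol, C6H5COO- → 0.177 mol.
pKa = −log(6.0 × 10^-5) = 4.222
Henderson–Hasselbalch with mole ratio 0.177/0.306: pH = 4.222 + (-0.238)

pH = 3.98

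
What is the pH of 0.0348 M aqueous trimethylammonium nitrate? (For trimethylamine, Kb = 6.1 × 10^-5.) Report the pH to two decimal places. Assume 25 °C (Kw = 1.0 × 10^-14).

pH = 5.62

(CH3)3NH+ is the conjugate acid of the weak base (CH3)3N.
Ka = Kw/Kb = 1.0×10^-14 / 6.1 × 10^-5 = 1.64 × 10^-10
Ka = x²/(0.0348 − x) = 1.64 × 10^-10
Assume x ≪ 0.0348: x ≈ √(1.64 × 10^-10 × 0.0348) = 2.39 × 10^-6 M
pH = −log(2.39 × 10^-6) = 5.62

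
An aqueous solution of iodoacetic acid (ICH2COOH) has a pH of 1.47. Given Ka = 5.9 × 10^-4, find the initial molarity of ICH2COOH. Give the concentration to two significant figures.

[H+] = 10^(-1.47) = 3.39 × 10^-2 M = x
Ka = x²/(C₀ − x) ⇒ C₀ = x + x²/Ka
C₀ = 3.39 × 10^-2 + (3.39 × 10^-2)²/(5.9 × 10^-4) = 1.98 M

C₀ = 2.0 M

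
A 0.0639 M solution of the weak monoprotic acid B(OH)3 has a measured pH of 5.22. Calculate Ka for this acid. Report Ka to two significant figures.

[H+] = 10^(-5.22) = 6.03 × 10^-6 M
At equilibrium [HA] = 0.0639 − 6.03 × 10^-6 = 6.39 × 10^-2 M
Ka = [H+][A-]/[HA] = (6.03 × 10^-6)² / 6.39 × 10^-2 = 5.7 × 10^-10

Ka = 5.7 × 10^-10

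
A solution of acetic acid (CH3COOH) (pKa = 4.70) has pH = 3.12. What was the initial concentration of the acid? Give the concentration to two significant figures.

C₀ = 3.0 × 10^-2 M

[H+] = 10^(-3.12) = 7.59 × 10^-4 M = x
Ka = 10^(−4.70) = 2.00 × 10^-5
Ka = x²/(C₀ − x) ⇒ C₀ = x + x²/Ka
C₀ = 7.59 × 10^-4 + (7.59 × 10^-4)²/(2.00 × 10^-5) = 2.96 × 10^-2 M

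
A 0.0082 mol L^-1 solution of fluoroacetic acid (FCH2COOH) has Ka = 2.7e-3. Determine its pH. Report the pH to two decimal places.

pH = 2.45

FCH2COOH ⇌ FCH2COO- + H+
From the ICE table, Ka = [H+]²/(0.0082 − [H+]) = 2.7 × 10^-3.
[H+] is not negligible relative to C₀; solve [H+]² + 0.0027·[H+] − 2.21e-05 = 0.
[H+] = [−0.0027 + √(0.0027² + 8.86e-05)]/2 = 3.55 × 10^-3 M
pH = −log(3.55 × 10^-3) = 2.45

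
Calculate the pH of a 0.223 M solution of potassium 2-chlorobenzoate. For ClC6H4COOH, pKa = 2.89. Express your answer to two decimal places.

pH = 8.12

ClC6H4COO- is the conjugate base of the weak acid ClC6H4COOH.
Ka = 10^(−2.89) = 1.29 × 10^-3
Kb = Kw/Ka = 1.0×10^-14 / 1.29 × 10^-3 = 7.75 × 10^-12
Let x = [OH-] at equilibrium. Kb = x²/(0.223 − x).
Neglecting x in the denominator: x = √(7.75 × 10^-12 × 0.223) = 1.31 × 10^-6 M
Check: 0.00059% ionized — well under 5%, approximation valid.
pOH = −log(1.31 × 10^-6) = 5.88; pH = 14.00 − 5.88 = 8.12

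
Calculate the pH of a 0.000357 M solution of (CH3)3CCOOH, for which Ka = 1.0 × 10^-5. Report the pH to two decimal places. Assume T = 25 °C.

(CH3)3CCOOH ⇌ (CH3)3CCOO- + H+
From the ICE table, Ka = [H+]²/(0.000357 − [H+]) = 1.0 × 10^-5.
Here C₀/Ka ≈ 35.7, so the small-[H+] approximation fails. Use the quadratic:
[H+] = [−1e-05 + √(1e-05² + 1.43e-08)]/2 = 5.50 × 10^-5 M
pH = −log(5.50 × 10^-5) = 4.26

pH = 4.26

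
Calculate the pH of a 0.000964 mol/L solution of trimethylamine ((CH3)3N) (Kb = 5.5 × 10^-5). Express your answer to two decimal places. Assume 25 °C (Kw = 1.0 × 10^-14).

pH = 10.31

(CH3)3N + H2O ⇌ (CH3)3NH+ + OH-
Kb = [OH-]²/(0.000964 − [OH-]) = 5.5 × 10^-5
[OH-] is not negligible relative to C₀; solve [OH-]² + 5.5e-05·[OH-] − 5.3e-08 = 0.
[OH-] = (−Kb + √(Kb² + 4·Kb·C₀))/2 = 2.04 × 10^-4 M
pOH = −log(2.04 × 10^-4) = 3.69; pH = 14.00 − 3.69 = 10.31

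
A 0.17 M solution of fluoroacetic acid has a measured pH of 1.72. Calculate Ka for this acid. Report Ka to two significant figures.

Ka = 2.4 × 10^-3

[H+] = 10^(-1.72) = 1.91 × 10^-2 M
At equilibrium [HA] = 0.17 − 1.91 × 10^-2 = 1.51 × 10^-1 M
Ka = [H+][A-]/[HA] = (1.91 × 10^-2)² / 1.51 × 10^-1 = 2.4 × 10^-3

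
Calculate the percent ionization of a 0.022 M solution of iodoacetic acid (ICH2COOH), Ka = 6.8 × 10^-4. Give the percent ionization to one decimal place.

ICH2COOH ⇌ ICH2COO- + H+; let x = [H+] at equilibrium.
Ka = x²/(C₀ − x); solving the quadratic gives x = 3.54 × 10^-3 M.
% ionization = x/C₀ × 100% = 3.54 × 10^-3/0.022 × 100% = 16.1%

16.1%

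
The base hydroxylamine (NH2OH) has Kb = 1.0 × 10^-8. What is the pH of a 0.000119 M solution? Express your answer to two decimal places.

pH = 8.04

NH2OH + H2O ⇌ NH3OH+ + OH-
Kb = [OH-]²/(0.000119 − [OH-]) = 1.0 × 10^-8
Neglecting [OH-] in the denominator: [OH-] = √(1.0 × 10^-8 × 0.000119) = 1.09 × 10^-6 M
Check: 0.92% ionized — well under 5%, approximation valid.
pOH = 5.96, so pH = 14.00 − pOH = 8.04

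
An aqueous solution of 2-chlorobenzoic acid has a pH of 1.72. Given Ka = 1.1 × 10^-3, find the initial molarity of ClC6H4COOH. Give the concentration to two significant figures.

C₀ = 3.5 × 10^-1 M

[H+] = 10^(-1.72) = 1.91 × 10^-2 M = x
Ka = x²/(C₀ − x) ⇒ C₀ = x + x²/Ka
C₀ = 1.91 × 10^-2 + (1.91 × 10^-2)²/(1.1 × 10^-3) = 3.51 × 10^-1 M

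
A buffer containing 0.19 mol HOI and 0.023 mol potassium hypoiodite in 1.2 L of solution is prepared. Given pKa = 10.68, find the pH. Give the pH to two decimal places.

pH = 9.76

pH = pKa + log([A⁻]/[HA]) = 10.68 + log(0.023/0.19)
pH = 10.68 + (-0.917) = 9.76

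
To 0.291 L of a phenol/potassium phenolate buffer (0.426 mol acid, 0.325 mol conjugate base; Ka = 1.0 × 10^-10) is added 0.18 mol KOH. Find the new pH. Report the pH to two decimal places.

pH = 10.31

After neutralization: n(C6H5OH) = 0.246 mol, n(C6H5O-) = 0.505 mol.
pKa = −log(1.0 × 10^-10) = 10.000
pH = pKa + log([A⁻]/[HA]) = 10.000 + log(0.505/0.246) = 10.000 +0.312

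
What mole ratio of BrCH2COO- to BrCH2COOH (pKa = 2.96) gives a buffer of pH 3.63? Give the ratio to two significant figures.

pH = pKa + log(r) ⇒ log(r) = 3.63 − 2.96 = +0.67
r = [BrCH2COO-]/[BrCH2COOH] = 10^(+0.67) = 4.68

ratio = 4.7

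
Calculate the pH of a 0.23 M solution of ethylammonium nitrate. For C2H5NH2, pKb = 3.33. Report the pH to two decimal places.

C2H5NH3+ is the conjugate acid of the weak base C2H5NH2.
Kb = 10^(−3.33) = 4.68 × 10^-4
Ka = Kw/Kb = 1.0×10^-14 / 4.68 × 10^-4 = 2.14 × 10^-11
Ka = x²/(0.23 − x) = 2.14 × 10^-11
Since Ka ≪ C₀, x ≈ √(Ka·C₀) = 2.22 × 10^-6 M.
Check: 0.00096% ionized — well under 5%, approximation valid.
pH = −log(2.22 × 10^-6) = 5.65

pH = 5.65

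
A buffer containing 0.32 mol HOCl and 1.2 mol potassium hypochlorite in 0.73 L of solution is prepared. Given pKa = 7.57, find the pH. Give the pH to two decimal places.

pH = 8.14

Using pH = pKa + log([base]/[acid]) with [base]/[acid] = 1.2/0.32:
pH = 7.57 + (+0.574) = 8.14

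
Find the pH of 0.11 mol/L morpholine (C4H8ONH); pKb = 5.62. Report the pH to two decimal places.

pH = 10.71

C4H8ONH + H2O ⇌ C4H8ONH2+ + OH-
Kb = 10^(−5.62) = 2.40 × 10^-6
From the ICE table, Kb = [OH-]²/(0.11 − [OH-]) = 2.40 × 10^-6.
Neglecting [OH-] in the denominator: [OH-] = √(2.40 × 10^-6 × 0.11) = 5.14 × 10^-4 M
pOH = −log(5.14 × 10^-4) = 3.29; pH = 14.00 − 3.29 = 10.71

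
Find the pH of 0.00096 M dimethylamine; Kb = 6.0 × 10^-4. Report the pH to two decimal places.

(CH3)2NH + H2O ⇌ (CH3)2NH2+ + OH-
Kb = [OH-]²/(0.00096 − [OH-]) = 6.0 × 10^-4
Here C₀/Kb ≈ 1.6, so the small-[OH-] approximation fails. Use the quadratic:
[OH-] = (−Kb + √(Kb² + 4·Kb·C₀))/2 = 5.16 × 10^-4 M
pOH = 3.29, so pH = 14.00 − pOH = 10.71

pH = 10.71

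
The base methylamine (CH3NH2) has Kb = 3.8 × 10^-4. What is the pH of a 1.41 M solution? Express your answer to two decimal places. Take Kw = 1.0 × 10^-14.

CH3NH2 + H2O ⇌ CH3NH3+ + OH-
From the ICE table, Kb = x²/(1.41 − x) = 3.8 × 10^-4.
Since Kb ≪ C₀, x ≈ √(Kb·C₀) = 2.31 × 10^-2 M.
pOH = −log(2.31 × 10^-2) = 1.64; pH = 14.00 − 1.64 = 12.36

pH = 12.36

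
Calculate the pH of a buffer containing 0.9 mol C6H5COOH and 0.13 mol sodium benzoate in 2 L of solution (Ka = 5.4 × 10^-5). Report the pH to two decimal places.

pKa = −log(5.4 × 10^-5) = 4.268
Using pH = pKa + log([base]/[acid]) with [base]/[acid] = 0.13/0.9:
pH = 4.268 + (-0.840) = 3.43

pH = 3.43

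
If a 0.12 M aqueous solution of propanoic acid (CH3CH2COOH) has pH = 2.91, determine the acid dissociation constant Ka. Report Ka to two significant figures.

[H+] = 10^(-2.91) = 1.23 × 10^-3 M
At equilibrium [HA] = 0.12 − 1.23 × 10^-3 = 1.19 × 10^-1 M
Ka = [H+][A-]/[HA] = (1.23 × 10^-3)² / 1.19 × 10^-1 = 1.3 × 10^-5

Ka = 1.3 × 10^-5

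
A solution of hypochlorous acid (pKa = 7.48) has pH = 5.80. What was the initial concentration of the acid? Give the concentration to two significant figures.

C₀ = 7.7 × 10^-5 M

[H+] = 10^(-5.80) = 1.58 × 10^-6 M = x
Ka = 10^(−7.48) = 3.31 × 10^-8
Ka = x²/(C₀ − x) ⇒ C₀ = x + x²/Ka
C₀ = 1.58 × 10^-6 + (1.58 × 10^-6)²/(3.31 × 10^-8) = 7.70 × 10^-5 M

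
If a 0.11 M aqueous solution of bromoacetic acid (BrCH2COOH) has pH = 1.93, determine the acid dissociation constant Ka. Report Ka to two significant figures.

[H+] = 10^(-1.93) = 1.17 × 10^-2 M
At equilibrium [HA] = 0.11 − 1.17 × 10^-2 = 9.83 × 10^-2 M
Ka = [H+][A-]/[HA] = (1.17 × 10^-2)² / 9.83 × 10^-2 = 1.4 × 10^-3

Ka = 1.4 × 10^-3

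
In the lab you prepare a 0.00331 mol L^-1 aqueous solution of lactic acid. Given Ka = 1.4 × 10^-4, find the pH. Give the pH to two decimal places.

pH = 3.21

CH3CH(OH)COOH ⇌ CH3CH(OH)COO- + H+
From the ICE table, Ka = [H+]²/(0.00331 − [H+]) = 1.4 × 10^-4.
Here C₀/Ka ≈ 23.6, so the small-[H+] approximation fails. Use the quadratic:
[H+] = (−Ka + √(Ka² + 4·Ka·C₀))/2 = 6.14 × 10^-4 M
pH = −log[H+] = −log(6.14 × 10^-4) = 3.21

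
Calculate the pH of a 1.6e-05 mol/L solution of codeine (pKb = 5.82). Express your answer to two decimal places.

C18H21NO3 + H2O ⇌ C18H22NO3+ + OH-
Kb = 10^(−5.82) = 1.51 × 10^-6
From the ICE table, Kb = [OH-]²/(1.6e-05 − [OH-]) = 1.51 × 10^-6.
The 5% rule fails; solving [OH-]² + Kb·[OH-] − Kb·C₀ = 0 exactly:
[OH-] = [−1.51e-06 + √(1.51e-06² + 9.66e-11)]/2 = 4.22 × 10^-6 M
pOH = 5.37, so pH = 14.00 − pOH = 8.63

pH = 8.63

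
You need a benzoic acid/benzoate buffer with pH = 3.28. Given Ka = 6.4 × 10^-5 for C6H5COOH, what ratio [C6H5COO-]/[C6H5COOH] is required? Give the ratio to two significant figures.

pKa = -log(6.4 × 10^-5) = 4.194
pH = pKa + log(r) ⇒ log(r) = 3.28 − 4.194 = -0.914
r = [C6H5COO-]/[C6H5COOH] = 10^(-0.914) = 0.122

ratio = 0.12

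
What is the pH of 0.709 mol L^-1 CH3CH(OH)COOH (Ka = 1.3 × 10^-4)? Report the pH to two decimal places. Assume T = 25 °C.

CH3CH(OH)COOH ⇌ CH3CH(OH)COO- + H+
Ka = [H+]²/(0.709 − [H+]) = 1.3 × 10^-4
Assume [H+] ≪ 0.709: [H+] ≈ √(1.3 × 10^-4 × 0.709) = 9.60 × 10^-3 M
Check: 1.4% ionized — well under 5%, approximation valid.
pH = −log[H+] = −log(9.60 × 10^-3) = 2.02

pH = 2.02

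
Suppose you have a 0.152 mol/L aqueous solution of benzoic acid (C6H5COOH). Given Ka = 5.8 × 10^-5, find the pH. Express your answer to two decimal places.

C6H5COOH ⇌ C6H5COO- + H+
From the ICE table, Ka = x²/(0.152 − x) = 5.8 × 10^-5.
Neglecting x in the denominator: x = √(5.8 × 10^-5 × 0.152) = 2.97 × 10^-3 M
(x/C₀ = 2% < 5%, so the approximation holds.)
pH = −log[H+] = −log(2.97 × 10^-3) = 2.53

pH = 2.53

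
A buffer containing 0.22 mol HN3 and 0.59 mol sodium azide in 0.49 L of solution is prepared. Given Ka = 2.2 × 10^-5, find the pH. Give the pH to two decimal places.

pKa = −log(2.2 × 10^-5) = 4.658
pH = pKa + log([A⁻]/[HA]) = 4.658 + log(0.59/0.22)
pH = 4.658 + (+0.428) = 5.09

pH = 5.09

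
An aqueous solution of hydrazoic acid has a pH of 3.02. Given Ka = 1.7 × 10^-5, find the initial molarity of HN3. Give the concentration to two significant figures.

C₀ = 5.5 × 10^-2 M

[H+] = 10^(-3.02) = 9.55 × 10^-4 M = x
Ka = x²/(C₀ − x) ⇒ C₀ = x + x²/Ka
C₀ = 9.55 × 10^-4 + (9.55 × 10^-4)²/(1.7 × 10^-5) = 5.46 × 10^-2 M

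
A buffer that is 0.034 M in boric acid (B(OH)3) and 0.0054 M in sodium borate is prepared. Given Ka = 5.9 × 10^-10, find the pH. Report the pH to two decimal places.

pH = 8.43

pKa = −log(5.9 × 10^-10) = 9.229
pH = pKa + log([A⁻]/[HA]) = 9.229 + log(0.0054/0.034)
pH = 9.229 + (-0.799) = 8.43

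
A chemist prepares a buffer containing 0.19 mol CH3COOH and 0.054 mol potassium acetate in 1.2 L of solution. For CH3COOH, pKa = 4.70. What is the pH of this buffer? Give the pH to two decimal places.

pH = 4.15

Using pH = pKa + log([base]/[acid]) with [base]/[acid] = 0.054/0.19:
pH = 4.70 + (-0.546) = 4.15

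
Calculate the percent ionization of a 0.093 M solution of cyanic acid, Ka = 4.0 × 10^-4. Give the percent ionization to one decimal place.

6.3%

HOCN ⇌ OCN- + H+; let x = [H+] at equilibrium.
Solve x² + 0.0004x − 3.72e-05 = 0 → x = 5.90 × 10^-3 M
Fraction ionized = 5.90 × 10^-3 / 0.093 = 0.0634 → 6.3%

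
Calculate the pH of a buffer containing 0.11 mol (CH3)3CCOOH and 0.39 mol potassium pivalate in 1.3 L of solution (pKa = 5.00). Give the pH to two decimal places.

pH = 5.55

Henderson–Hasselbalch: pH = pKa + log([(CH3)3CCOO-]/[(CH3)3CCOOH]) = 5.00 + log(0.39/0.11)
pH = 5.00 + (+0.550) = 5.55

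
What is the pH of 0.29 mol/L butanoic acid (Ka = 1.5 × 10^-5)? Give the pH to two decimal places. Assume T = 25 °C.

CH3(CH2)2COOH ⇌ CH3(CH2)2COO- + H+
From the ICE table, Ka = [H+]²/(0.29 − [H+]) = 1.5 × 10^-5.
Assume [H+] ≪ 0.29: [H+] ≈ √(1.5 × 10^-5 × 0.29) = 2.09 × 10^-3 M
([H+]/C₀ = 0.72% < 5%, so the approximation holds.)
pH = −log(2.09 × 10^-3) = 2.68

pH = 2.68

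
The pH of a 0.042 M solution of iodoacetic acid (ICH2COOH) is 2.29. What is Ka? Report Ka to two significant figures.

[H+] = 10^(-2.29) = 5.13 × 10^-3 M
At equilibrium [HA] = 0.042 − 5.13 × 10^-3 = 3.69 × 10^-2 M
Ka = [H+][A-]/[HA] = (5.13 × 10^-3)² / 3.69 × 10^-2 = 7.1 × 10^-4

Ka = 7.1 × 10^-4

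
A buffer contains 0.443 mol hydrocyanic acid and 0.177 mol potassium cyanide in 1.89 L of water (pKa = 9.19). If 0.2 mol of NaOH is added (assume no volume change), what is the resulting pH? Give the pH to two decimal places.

OH- converts HCN to CN-: HCN → 0.243 mol, CN- → 0.377 mol.
Henderson–Hasselbalch with mole ratio 0.377/0.243: pH = 9.19 + (+0.191)

pH = 9.38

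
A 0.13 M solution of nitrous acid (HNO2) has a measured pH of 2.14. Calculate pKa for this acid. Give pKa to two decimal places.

pKa = 3.37

[H+] = 10^(-2.14) = 7.24 × 10^-3 M
At equilibrium [HA] = 0.13 − 7.24 × 10^-3 = 1.23 × 10^-1 M
Ka = [H+][A-]/[HA] = (7.24 × 10^-3)² / 1.23 × 10^-1 = 4.26 × 10^-4
pKa = -log(4.26 × 10^-4) = 3.37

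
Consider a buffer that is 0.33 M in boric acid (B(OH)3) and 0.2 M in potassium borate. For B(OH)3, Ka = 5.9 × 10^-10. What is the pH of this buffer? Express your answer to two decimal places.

pH = 9.01

pKa = −log(5.9 × 10^-10) = 9.229
Using pH = pKa + log([base]/[acid]) with [base]/[acid] = 0.2/0.33:
pH = 9.229 + (-0.217) = 9.01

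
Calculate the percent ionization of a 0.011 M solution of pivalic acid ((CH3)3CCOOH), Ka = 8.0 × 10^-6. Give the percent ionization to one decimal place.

(CH3)3CCOOH ⇌ (CH3)3CCOO- + H+; let x = [H+] at equilibrium.
x ≈ √(Ka·C₀) = √(8.0 × 10^-6 × 0.011) = 2.97 × 10^-4 M
Fraction ionized = 2.97 × 10^-4 / 0.011 = 0.0270 → 2.7%

2.7%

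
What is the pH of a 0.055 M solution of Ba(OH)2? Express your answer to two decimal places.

Ba(OH)2 is a strong base (each formula unit releases 2 OH-); [OH-] = 0.11 M.
pOH = -log(0.11) = 0.96
pH = 14.00 - 0.96 = 13.04

pH = 13.04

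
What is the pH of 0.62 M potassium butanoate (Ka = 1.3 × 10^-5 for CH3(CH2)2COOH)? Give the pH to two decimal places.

CH3(CH2)2COO- is the conjugate base of the weak acid CH3(CH2)2COOH.
Kb = Kw/Ka = 1.0×10^-14 / 1.3 × 10^-5 = 7.69 × 10^-10
From the ICE table, Kb = x²/(0.62 − x) = 7.69 × 10^-10.
Assume x ≪ 0.62: x ≈ √(7.69 × 10^-10 × 0.62) = 2.18 × 10^-5 M
(x/C₀ = 0.0035% < 5%, so the approximation holds.)
pOH = −log(2.18 × 10^-5) = 4.66; pH = 14.00 − 4.66 = 9.34

pH = 9.34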